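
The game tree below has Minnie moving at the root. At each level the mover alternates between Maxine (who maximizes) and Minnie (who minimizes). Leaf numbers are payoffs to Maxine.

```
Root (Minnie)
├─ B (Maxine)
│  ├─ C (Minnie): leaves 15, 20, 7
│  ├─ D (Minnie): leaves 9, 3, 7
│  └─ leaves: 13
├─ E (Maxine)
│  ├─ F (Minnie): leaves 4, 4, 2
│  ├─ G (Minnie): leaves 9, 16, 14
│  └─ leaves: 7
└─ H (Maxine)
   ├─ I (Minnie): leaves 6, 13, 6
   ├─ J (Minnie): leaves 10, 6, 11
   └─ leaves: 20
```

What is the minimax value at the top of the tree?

C (Minnie): min(15, 20, 7) = 7
D (Minnie): min(9, 3, 7) = 3
B (Maxine): max(7, 3, 13) = 13
F (Minnie): min(4, 4, 2) = 2
G (Minnie): min(9, 16, 14) = 9
E (Maxine): max(2, 9, 7) = 9
I (Minnie): min(6, 13, 6) = 6
J (Minnie): min(10, 6, 11) = 6
H (Maxine): max(6, 6, 20) = 20
Root (Minnie): min(13, 9, 20) = 9

9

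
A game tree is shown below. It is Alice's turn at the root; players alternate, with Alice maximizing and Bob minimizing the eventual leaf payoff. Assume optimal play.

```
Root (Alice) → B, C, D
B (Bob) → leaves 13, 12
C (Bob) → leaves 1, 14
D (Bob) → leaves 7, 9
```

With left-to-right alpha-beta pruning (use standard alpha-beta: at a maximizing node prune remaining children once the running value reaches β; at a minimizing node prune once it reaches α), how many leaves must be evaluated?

B [α=-∞,β=+∞]: v=12
C [α=12,β=+∞]: v=1 after child 1 ≤ α → α-cutoff, skip 1
D [α=12,β=+∞]: v=7 after child 1 ≤ α → α-cutoff, skip 1
Root [α=-∞,β=+∞]: v=12
Leaves evaluated: 4 of 6.

4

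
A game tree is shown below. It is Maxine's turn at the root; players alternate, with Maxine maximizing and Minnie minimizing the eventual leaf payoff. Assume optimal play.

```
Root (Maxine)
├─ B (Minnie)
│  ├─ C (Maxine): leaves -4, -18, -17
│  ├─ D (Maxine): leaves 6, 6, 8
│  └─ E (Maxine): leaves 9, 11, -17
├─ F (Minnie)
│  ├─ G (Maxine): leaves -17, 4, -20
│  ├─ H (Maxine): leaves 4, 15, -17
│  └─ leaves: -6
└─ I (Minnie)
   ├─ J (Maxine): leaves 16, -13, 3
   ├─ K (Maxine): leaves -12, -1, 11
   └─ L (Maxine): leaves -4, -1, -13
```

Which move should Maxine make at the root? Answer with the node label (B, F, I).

C (Maxine): max(-4, -18, -17) = -4
D (Maxine): max(6, 6, 8) = 8
E (Maxine): max(9, 11, -17) = 11
B (Minnie): min(-4, 8, 11) = -4
G (Maxine): max(-17, 4, -20) = 4
H (Maxine): max(4, 15, -17) = 15
F (Minnie): min(4, 15, -6) = -6
J (Maxine): max(16, -13, 3) = 16
K (Maxine): max(-12, -1, 11) = 11
L (Maxine): max(-4, -1, -13) = -1
I (Minnie): min(16, 11, -1) = -1
Root (Maxine): max(-4, -6, -1) = -1
Maxine picks the child with the highest value: I (value -1).

I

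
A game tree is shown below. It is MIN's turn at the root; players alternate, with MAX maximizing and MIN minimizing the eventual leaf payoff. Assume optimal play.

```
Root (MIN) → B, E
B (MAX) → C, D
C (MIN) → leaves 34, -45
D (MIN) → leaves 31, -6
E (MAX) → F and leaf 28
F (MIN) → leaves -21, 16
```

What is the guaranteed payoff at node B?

-6

C: min(34, -45) = -45
D: min(31, -6) = -6
B: max(-45, -6) = -6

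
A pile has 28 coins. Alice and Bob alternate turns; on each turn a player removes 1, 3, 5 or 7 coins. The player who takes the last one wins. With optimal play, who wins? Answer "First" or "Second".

Second

Compute winning (W) and losing (L) positions by backward induction:
i:   0  1  2  3  4  5  6  7  8  9 10 11 12 13 14 15 16 17 18 19 20 21 22 23 24 25 26 27 28
     L  W  L  W  L  W  L  W  L  W  L  W  L  W  L  W  L  W  L  W  L  W  L  W  L  W  L  W  L
Position 28 is L, so the second player wins.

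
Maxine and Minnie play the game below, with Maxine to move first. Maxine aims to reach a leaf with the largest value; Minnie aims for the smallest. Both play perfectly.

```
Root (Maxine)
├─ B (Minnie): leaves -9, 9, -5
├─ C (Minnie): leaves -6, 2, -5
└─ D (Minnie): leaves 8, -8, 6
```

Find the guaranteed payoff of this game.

-6

B (Minnie): min(-9, 9, -5) = -9
C (Minnie): min(-6, 2, -5) = -6
D (Minnie): min(8, -8, 6) = -8
Root (Maxine): max(-9, -6, -8) = -6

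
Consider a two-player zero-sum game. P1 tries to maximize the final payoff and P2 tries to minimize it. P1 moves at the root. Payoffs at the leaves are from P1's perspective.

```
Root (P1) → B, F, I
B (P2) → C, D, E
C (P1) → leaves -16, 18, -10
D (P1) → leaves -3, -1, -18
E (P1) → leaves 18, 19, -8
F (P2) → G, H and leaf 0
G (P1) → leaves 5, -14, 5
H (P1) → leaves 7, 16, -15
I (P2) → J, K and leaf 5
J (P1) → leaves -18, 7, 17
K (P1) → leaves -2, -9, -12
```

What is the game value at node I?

J: max(-18, 7, 17) = 17
K: max(-2, -9, -12) = -2
I: min(17, -2, 5) = -2

-2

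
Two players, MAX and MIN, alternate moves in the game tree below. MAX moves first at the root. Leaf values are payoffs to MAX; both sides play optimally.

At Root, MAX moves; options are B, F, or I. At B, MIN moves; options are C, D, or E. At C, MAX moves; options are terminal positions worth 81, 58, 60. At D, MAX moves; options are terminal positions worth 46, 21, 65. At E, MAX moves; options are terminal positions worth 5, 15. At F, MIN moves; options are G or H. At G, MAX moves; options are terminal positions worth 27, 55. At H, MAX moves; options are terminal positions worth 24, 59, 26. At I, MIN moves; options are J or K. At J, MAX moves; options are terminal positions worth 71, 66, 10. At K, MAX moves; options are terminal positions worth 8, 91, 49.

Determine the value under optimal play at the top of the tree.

C (MAX): max(81, 58, 60) = 81
D (MAX): max(46, 21, 65) = 65
E (MAX): max(5, 15) = 15
B (MIN): min(81, 65, 15) = 15
G (MAX): max(27, 55) = 55
H (MAX): max(24, 59, 26) = 59
F (MIN): min(55, 59) = 55
J (MAX): max(71, 66, 10) = 71
K (MAX): max(8, 91, 49) = 91
I (MIN): min(71, 91) = 71
Root (MAX): max(15, 55, 71) = 71

71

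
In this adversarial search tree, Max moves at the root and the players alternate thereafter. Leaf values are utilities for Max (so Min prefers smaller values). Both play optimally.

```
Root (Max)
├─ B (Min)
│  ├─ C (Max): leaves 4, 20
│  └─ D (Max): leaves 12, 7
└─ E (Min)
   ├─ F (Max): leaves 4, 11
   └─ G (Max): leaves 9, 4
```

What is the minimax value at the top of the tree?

12

C (Max): max(4, 20) = 20
D (Max): max(12, 7) = 12
B (Min): min(20, 12) = 12
F (Max): max(4, 11) = 11
G (Max): max(9, 4) = 9
E (Min): min(11, 9) = 9
Root (Max): max(12, 9) = 12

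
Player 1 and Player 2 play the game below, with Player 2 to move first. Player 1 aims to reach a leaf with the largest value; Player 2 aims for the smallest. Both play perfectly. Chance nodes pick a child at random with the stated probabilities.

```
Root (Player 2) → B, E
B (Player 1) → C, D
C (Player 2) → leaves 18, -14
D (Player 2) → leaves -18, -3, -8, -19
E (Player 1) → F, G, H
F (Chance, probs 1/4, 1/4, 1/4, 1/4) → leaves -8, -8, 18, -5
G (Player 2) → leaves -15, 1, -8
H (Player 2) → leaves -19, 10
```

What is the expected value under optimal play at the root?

-14

C (Player 2): min(18, -14) = -14
D (Player 2): min(-18, -3, -8, -19) = -19
B (Player 1): max(-14, -19) = -14
F (Chance): 1/4·-8 + 1/4·-8 + 1/4·18 + 1/4·-5 = -0.75
G (Player 2): min(-15, 1, -8) = -15
H (Player 2): min(-19, 10) = -19
E (Player 1): max(-0.75, -15, -19) = -0.75
Root (Player 2): min(-14, -0.75) = -14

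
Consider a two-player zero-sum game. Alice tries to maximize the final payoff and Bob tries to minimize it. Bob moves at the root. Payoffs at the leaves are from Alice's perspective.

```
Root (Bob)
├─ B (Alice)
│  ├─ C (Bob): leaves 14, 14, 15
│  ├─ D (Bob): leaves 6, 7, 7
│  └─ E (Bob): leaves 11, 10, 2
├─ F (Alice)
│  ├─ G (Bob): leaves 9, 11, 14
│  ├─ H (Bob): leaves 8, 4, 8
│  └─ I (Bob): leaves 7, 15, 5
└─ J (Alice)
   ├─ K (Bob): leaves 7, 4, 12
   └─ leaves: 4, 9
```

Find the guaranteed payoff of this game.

C (Bob): min(14, 14, 15) = 14
D (Bob): min(6, 7, 7) = 6
E (Bob): min(11, 10, 2) = 2
B (Alice): max(14, 6, 2) = 14
G (Bob): min(9, 11, 14) = 9
H (Bob): min(8, 4, 8) = 4
I (Bob): min(7, 15, 5) = 5
F (Alice): max(9, 4, 5) = 9
K (Bob): min(7, 4, 12) = 4
J (Alice): max(4, 4, 9) = 9
Root (Bob): min(14, 9, 9) = 9

9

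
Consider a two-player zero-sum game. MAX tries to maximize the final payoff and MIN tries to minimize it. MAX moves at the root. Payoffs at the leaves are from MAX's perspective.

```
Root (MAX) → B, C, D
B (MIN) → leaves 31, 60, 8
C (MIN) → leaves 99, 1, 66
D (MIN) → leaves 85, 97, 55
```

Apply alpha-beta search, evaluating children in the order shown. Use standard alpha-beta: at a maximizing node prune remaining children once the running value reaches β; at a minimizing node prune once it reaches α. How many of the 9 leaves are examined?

8

B [α=-∞,β=+∞]: v=8
C [α=8,β=+∞]: v=1 after child 2 ≤ α → α-cutoff, skip 1
D [α=8,β=+∞]: v=55
Root [α=-∞,β=+∞]: v=55
Leaves evaluated: 8 of 9.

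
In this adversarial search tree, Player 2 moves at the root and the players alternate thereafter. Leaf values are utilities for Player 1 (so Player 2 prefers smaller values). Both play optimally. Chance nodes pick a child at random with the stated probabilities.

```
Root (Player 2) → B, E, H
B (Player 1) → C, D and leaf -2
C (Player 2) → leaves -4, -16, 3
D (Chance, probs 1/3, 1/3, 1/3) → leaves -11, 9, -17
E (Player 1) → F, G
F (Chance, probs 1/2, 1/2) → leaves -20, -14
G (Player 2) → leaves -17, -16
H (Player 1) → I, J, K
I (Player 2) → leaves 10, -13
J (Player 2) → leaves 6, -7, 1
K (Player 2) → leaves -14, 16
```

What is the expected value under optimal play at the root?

-17

C (Player 2): min(-4, -16, 3) = -16
D (Chance): 1/3·-11 + 1/3·9 + 1/3·-17 = -6.33
B (Player 1): max(-16, -6.33, -2) = -2
F (Chance): 1/2·-20 + 1/2·-14 = -17
G (Player 2): min(-17, -16) = -17
E (Player 1): max(-17, -17) = -17
I (Player 2): min(10, -13) = -13
J (Player 2): min(6, -7, 1) = -7
K (Player 2): min(-14, 16) = -14
H (Player 1): max(-13, -7, -14) = -7
Root (Player 2): min(-2, -17, -7) = -17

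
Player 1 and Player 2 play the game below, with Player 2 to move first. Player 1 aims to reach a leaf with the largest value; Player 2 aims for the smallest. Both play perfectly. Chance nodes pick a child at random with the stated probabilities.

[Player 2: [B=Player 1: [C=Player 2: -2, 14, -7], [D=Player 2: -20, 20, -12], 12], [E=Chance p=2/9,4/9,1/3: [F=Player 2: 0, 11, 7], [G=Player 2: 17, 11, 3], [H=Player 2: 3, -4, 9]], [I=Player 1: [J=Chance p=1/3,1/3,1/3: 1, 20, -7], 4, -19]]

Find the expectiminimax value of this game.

0

C (Player 2): min(-2, 14, -7) = -7
D (Player 2): min(-20, 20, -12) = -20
B (Player 1): max(-7, -20, 12) = 12
F (Player 2): min(0, 11, 7) = 0
G (Player 2): min(17, 11, 3) = 3
H (Player 2): min(3, -4, 9) = -4
E (Chance): 2/9·0 + 4/9·3 + 1/3·-4 = 0
J (Chance): 1/3·1 + 1/3·20 + 1/3·-7 = 4.67
I (Player 1): max(4.67, 4, -19) = 4.67
Root (Player 2): min(12, 0, 4.67) = 0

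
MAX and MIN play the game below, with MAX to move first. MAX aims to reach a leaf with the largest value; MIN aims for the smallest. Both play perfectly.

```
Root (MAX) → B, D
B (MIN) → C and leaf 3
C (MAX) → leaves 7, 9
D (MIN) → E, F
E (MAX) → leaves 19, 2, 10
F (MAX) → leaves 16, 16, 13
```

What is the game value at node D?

E: max(19, 2, 10) = 19
F: max(16, 16, 13) = 16
D: min(19, 16) = 16

16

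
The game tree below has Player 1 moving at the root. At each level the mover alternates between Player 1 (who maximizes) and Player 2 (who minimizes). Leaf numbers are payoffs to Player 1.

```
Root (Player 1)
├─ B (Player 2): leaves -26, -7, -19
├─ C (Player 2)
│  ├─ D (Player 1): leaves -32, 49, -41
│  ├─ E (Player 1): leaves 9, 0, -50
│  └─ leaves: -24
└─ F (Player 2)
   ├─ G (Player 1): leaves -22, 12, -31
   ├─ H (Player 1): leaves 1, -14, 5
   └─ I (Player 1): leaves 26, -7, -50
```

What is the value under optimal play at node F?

5

G: max(-22, 12, -31) = 12
H: max(1, -14, 5) = 5
I: max(26, -7, -50) = 26
F: min(12, 5, 26) = 5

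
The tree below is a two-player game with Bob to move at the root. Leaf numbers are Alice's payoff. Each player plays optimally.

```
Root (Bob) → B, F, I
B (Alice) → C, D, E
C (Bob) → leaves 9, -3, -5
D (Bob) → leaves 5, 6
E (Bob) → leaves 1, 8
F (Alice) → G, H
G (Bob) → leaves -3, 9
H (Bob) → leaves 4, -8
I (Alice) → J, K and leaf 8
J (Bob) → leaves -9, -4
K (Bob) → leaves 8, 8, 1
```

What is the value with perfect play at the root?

C (Bob): min(9, -3, -5) = -5
D (Bob): min(5, 6) = 5
E (Bob): min(1, 8) = 1
B (Alice): max(-5, 5, 1) = 5
G (Bob): min(-3, 9) = -3
H (Bob): min(4, -8) = -8
F (Alice): max(-3, -8) = -3
J (Bob): min(-9, -4) = -9
K (Bob): min(8, 8, 1) = 1
I (Alice): max(-9, 1, 8) = 8
Root (Bob): min(5, -3, 8) = -3

-3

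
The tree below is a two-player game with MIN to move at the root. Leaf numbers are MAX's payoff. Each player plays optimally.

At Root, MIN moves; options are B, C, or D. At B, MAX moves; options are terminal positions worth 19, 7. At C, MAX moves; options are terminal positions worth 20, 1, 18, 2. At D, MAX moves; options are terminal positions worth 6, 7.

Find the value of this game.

B (MAX): max(19, 7) = 19
C (MAX): max(20, 1, 18, 2) = 20
D (MAX): max(6, 7) = 7
Root (MIN): min(19, 20, 7) = 7

7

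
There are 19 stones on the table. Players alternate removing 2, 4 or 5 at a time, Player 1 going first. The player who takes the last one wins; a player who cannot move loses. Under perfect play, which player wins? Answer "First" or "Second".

W/L table (W = player to move can force a win):
i:   0  1  2  3  4  5  6  7  8  9 10 11 12 13 14 15 16 17 18 19
     L  L  W  W  W  W  W  L  L  W  W  W  W  W  L  L  W  W  W  W
Position 19 is W, so the first player wins.

First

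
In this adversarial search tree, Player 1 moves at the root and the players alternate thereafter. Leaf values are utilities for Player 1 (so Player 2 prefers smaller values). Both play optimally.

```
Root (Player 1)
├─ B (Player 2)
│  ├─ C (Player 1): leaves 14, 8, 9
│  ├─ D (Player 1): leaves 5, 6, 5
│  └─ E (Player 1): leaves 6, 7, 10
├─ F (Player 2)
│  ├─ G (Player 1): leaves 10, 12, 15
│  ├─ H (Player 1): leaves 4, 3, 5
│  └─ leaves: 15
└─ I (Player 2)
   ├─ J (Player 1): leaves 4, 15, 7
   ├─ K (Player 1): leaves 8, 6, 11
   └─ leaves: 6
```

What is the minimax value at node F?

G: max(10, 12, 15) = 15
H: max(4, 3, 5) = 5
F: min(15, 5, 15) = 5

5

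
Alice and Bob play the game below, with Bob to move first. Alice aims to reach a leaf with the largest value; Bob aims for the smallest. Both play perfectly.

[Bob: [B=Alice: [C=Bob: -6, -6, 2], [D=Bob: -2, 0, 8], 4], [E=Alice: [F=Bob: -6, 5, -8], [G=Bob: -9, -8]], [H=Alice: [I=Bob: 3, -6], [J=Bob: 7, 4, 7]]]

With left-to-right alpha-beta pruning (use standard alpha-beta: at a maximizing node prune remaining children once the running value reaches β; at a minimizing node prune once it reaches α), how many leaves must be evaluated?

13

C [α=-∞,β=+∞]: v=-6
D [α=-6,β=+∞]: v=-2
B [α=-∞,β=+∞]: v=4
F [α=-∞,β=4]: v=-8
G [α=-8,β=4]: v=-9 after child 1 ≤ α → α-cutoff, skip 1
E [α=-∞,β=4]: v=-8
I [α=-∞,β=-8]: v=-6
H [α=-∞,β=-8]: v=-6 after child 1 ≥ β → β-cutoff, skip 1
Root [α=-∞,β=+∞]: v=-8
Leaves evaluated: 13 of 17.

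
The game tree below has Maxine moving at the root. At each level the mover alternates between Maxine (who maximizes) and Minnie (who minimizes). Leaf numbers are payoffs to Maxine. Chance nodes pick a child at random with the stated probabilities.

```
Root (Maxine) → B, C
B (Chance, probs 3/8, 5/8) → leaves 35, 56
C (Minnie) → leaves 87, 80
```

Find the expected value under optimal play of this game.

B (Chance): 3/8·35 + 5/8·56 = 48.12
C (Minnie): min(87, 80) = 80
Root (Maxine): max(48.12, 80) = 80

80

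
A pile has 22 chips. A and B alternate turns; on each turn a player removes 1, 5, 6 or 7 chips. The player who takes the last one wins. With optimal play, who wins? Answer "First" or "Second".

W/L table (W = player to move can force a win):
i:   0  1  2  3  4  5  6  7  8  9 10 11 12 13 14 15 16 17 18 19 20 21 22
     L  W  L  W  L  W  W  W  W  W  W  W  L  W  L  W  L  W  W  W  W  W  W
Position 22 is W, so the first player wins.

First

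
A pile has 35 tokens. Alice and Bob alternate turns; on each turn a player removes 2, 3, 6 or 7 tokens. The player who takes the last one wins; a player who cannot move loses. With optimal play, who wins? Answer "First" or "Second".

First

Mark each pile size as W (mover wins) or L (mover loses):
i:   0  1  2  3  4  5  6  7  8  9 10 11 12 13 14 15 16 17 18 19 20 21 22 23 24 25 26 27 28 29 30 31 32 33 34 35
     L  L  W  W  W  L  W  W  W  L  L  W  W  W  L  W  W  W  L  L  W  W  W  L  W  W  W  L  L  W  W  W  L  W  W  W
Position 35 is W, so the first player wins.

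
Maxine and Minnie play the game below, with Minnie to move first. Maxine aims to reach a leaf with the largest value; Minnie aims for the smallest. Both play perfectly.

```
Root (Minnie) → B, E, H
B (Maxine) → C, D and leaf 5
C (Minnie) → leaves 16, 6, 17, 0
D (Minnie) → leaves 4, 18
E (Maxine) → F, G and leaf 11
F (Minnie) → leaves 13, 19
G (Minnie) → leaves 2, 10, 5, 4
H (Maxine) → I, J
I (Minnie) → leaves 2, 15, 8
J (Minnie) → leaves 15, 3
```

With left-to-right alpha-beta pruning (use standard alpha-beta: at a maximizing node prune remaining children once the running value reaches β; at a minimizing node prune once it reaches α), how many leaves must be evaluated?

C [α=-∞,β=+∞]: v=0
D [α=0,β=+∞]: v=4
B [α=-∞,β=+∞]: v=5
F [α=-∞,β=5]: v=13
E [α=-∞,β=5]: v=13 after child 1 ≥ β → β-cutoff, skip 2
I [α=-∞,β=5]: v=2
J [α=2,β=5]: v=3
H [α=-∞,β=5]: v=3
Root [α=-∞,β=+∞]: v=3
Leaves evaluated: 14 of 19.

14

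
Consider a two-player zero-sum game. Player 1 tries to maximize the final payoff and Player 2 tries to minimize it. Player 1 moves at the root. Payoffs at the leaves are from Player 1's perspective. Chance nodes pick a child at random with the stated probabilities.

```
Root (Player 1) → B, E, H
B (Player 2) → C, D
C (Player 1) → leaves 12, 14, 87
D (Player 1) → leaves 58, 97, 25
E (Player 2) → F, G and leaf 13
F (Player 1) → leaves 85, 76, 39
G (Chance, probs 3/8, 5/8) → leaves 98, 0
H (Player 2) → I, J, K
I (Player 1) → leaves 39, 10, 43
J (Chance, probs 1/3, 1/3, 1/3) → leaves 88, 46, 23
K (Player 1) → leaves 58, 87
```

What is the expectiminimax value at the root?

C (Player 1): max(12, 14, 87) = 87
D (Player 1): max(58, 97, 25) = 97
B (Player 2): min(87, 97) = 87
F (Player 1): max(85, 76, 39) = 85
G (Chance): 3/8·98 + 5/8·0 = 36.75
E (Player 2): min(85, 36.75, 13) = 13
I (Player 1): max(39, 10, 43) = 43
J (Chance): 1/3·88 + 1/3·46 + 1/3·23 = 52.33
K (Player 1): max(58, 87) = 87
H (Player 2): min(43, 52.33, 87) = 43
Root (Player 1): max(87, 13, 43) = 87

87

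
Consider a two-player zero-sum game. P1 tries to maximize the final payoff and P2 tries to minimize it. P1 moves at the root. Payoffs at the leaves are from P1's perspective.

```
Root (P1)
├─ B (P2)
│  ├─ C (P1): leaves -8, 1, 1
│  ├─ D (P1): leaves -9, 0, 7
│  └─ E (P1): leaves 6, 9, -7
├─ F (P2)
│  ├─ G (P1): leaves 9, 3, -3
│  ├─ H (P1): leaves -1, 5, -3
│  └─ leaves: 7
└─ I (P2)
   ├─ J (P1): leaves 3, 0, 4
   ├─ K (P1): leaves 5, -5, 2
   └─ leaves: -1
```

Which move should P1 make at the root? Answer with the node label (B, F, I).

C (P1): max(-8, 1, 1) = 1
D (P1): max(-9, 0, 7) = 7
E (P1): max(6, 9, -7) = 9
B (P2): min(1, 7, 9) = 1
G (P1): max(9, 3, -3) = 9
H (P1): max(-1, 5, -3) = 5
F (P2): min(9, 5, 7) = 5
J (P1): max(3, 0, 4) = 4
K (P1): max(5, -5, 2) = 5
I (P2): min(4, 5, -1) = -1
Root (P1): max(1, 5, -1) = 5
P1 picks the child with the highest value: F (value 5).

F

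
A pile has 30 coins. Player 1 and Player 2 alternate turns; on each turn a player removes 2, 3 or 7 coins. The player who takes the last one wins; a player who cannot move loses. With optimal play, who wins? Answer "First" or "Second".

i:   0  1  2  3  4  5  6  7  8  9 10 11 12 13 14 15 16 17 18 19 20 21 22 23 24 25 26 27 28 29 30
     L  L  W  W  W  L  L  W  W  W  L  L  W  W  W  L  L  W  W  W  L  L  W  W  W  L  L  W  W  W  L
Position 30 is L, so the second player wins.

Second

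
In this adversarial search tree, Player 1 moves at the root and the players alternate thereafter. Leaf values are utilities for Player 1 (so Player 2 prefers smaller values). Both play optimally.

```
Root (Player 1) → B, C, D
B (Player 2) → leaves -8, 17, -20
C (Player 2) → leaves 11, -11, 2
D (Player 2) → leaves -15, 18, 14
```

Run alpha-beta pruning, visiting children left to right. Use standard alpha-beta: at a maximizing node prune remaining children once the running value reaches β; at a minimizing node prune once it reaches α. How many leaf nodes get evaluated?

7

B [α=-∞,β=+∞]: v=-20
C [α=-20,β=+∞]: v=-11
D [α=-11,β=+∞]: v=-15 after child 1 ≤ α → α-cutoff, skip 2
Root [α=-∞,β=+∞]: v=-11
Leaves evaluated: 7 of 9.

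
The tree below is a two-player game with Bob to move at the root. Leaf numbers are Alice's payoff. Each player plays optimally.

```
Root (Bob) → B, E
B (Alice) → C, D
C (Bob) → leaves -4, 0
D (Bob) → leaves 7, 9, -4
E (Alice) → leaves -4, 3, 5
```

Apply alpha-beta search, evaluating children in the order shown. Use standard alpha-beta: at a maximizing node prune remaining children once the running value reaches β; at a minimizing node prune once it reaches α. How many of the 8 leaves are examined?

6

C [α=-∞,β=+∞]: v=-4
D [α=-4,β=+∞]: v=-4
B [α=-∞,β=+∞]: v=-4
E [α=-∞,β=-4]: v=-4 after child 1 ≥ β → β-cutoff, skip 2
Root [α=-∞,β=+∞]: v=-4
Leaves evaluated: 6 of 8.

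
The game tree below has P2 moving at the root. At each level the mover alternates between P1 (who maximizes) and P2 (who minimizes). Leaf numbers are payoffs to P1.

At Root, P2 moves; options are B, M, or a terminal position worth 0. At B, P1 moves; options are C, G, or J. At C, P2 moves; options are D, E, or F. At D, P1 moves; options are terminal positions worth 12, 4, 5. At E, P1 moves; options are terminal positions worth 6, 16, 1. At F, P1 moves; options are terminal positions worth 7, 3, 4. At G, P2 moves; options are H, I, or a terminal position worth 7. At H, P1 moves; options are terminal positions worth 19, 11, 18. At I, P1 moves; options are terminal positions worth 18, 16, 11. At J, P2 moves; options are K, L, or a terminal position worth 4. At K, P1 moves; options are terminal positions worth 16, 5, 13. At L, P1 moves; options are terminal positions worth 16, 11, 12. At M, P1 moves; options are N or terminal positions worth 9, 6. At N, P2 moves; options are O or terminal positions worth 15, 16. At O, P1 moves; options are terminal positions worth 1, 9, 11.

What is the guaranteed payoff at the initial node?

0

D (P1): max(12, 4, 5) = 12
E (P1): max(6, 16, 1) = 16
F (P1): max(7, 3, 4) = 7
C (P2): min(12, 16, 7) = 7
H (P1): max(19, 11, 18) = 19
I (P1): max(18, 16, 11) = 18
G (P2): min(19, 18, 7) = 7
K (P1): max(16, 5, 13) = 16
L (P1): max(16, 11, 12) = 16
J (P2): min(16, 16, 4) = 4
B (P1): max(7, 7, 4) = 7
O (P1): max(1, 9, 11) = 11
N (P2): min(11, 15, 16) = 11
M (P1): max(11, 9, 6) = 11
Root (P2): min(7, 11, 0) = 0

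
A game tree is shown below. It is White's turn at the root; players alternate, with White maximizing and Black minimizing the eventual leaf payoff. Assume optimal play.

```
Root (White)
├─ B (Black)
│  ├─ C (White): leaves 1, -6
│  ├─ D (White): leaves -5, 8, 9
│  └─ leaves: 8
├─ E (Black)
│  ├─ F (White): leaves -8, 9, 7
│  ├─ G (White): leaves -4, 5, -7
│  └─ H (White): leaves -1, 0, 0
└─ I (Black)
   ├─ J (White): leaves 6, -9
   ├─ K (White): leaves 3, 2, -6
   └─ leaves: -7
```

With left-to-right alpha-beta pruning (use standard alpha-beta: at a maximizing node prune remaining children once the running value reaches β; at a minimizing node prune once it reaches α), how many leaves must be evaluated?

C [α=-∞,β=+∞]: v=1
D [α=-∞,β=1]: v=8 after child 2 ≥ β → β-cutoff, skip 1
B [α=-∞,β=+∞]: v=1
F [α=1,β=+∞]: v=9
G [α=1,β=9]: v=5
H [α=1,β=5]: v=0
E [α=1,β=+∞]: v=0
J [α=1,β=+∞]: v=6
K [α=1,β=6]: v=3
I [α=1,β=+∞]: v=-7
Root [α=-∞,β=+∞]: v=1
Leaves evaluated: 20 of 21.

20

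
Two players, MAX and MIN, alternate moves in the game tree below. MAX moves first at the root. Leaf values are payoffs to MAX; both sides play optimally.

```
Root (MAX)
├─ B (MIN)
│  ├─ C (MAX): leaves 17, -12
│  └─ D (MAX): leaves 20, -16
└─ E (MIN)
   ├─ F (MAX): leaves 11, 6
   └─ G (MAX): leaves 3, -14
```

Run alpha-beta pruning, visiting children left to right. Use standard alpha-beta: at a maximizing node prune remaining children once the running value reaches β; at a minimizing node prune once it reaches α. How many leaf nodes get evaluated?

C [α=-∞,β=+∞]: v=17
D [α=-∞,β=17]: v=20 after child 1 ≥ β → β-cutoff, skip 1
B [α=-∞,β=+∞]: v=17
F [α=17,β=+∞]: v=11
E [α=17,β=+∞]: v=11 after child 1 ≤ α → α-cutoff, skip 1
Root [α=-∞,β=+∞]: v=17
Leaves evaluated: 5 of 8.

5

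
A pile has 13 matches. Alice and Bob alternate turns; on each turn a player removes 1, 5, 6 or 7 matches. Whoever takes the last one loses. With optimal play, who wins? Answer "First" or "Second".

Second

i:   0  1  2  3  4  5  6  7  8  9 10 11 12 13
     W  L  W  L  W  L  W  W  W  W  W  W  W  L
Position 13 is L, so the second player wins.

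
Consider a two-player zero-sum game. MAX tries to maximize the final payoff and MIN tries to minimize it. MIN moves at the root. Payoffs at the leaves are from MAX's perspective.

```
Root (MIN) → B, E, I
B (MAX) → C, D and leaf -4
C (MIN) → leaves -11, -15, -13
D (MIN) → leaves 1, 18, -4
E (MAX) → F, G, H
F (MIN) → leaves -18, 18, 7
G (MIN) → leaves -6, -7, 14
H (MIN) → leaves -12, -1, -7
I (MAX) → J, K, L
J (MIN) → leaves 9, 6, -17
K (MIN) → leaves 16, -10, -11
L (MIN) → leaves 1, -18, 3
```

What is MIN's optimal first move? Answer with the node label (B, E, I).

I

C (MIN): min(-11, -15, -13) = -15
D (MIN): min(1, 18, -4) = -4
B (MAX): max(-15, -4, -4) = -4
F (MIN): min(-18, 18, 7) = -18
G (MIN): min(-6, -7, 14) = -7
H (MIN): min(-12, -1, -7) = -12
E (MAX): max(-18, -7, -12) = -7
J (MIN): min(9, 6, -17) = -17
K (MIN): min(16, -10, -11) = -11
L (MIN): min(1, -18, 3) = -18
I (MAX): max(-17, -11, -18) = -11
Root (MIN): min(-4, -7, -11) = -11
MIN picks the child with the lowest value: I (value -11).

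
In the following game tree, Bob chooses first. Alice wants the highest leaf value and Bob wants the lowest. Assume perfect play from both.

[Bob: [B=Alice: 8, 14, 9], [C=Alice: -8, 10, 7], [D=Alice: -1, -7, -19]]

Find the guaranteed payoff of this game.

-1

B (Alice): max(8, 14, 9) = 14
C (Alice): max(-8, 10, 7) = 10
D (Alice): max(-1, -7, -19) = -1
Root (Bob): min(14, 10, -1) = -1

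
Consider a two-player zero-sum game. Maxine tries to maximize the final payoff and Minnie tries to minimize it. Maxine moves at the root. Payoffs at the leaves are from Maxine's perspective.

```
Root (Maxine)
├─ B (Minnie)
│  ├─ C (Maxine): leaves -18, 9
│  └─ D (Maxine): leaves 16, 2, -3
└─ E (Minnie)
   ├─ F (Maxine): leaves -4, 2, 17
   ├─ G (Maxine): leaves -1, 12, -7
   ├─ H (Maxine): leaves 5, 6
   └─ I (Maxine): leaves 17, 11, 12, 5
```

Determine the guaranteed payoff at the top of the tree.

C (Maxine): max(-18, 9) = 9
D (Maxine): max(16, 2, -3) = 16
B (Minnie): min(9, 16) = 9
F (Maxine): max(-4, 2, 17) = 17
G (Maxine): max(-1, 12, -7) = 12
H (Maxine): max(5, 6) = 6
I (Maxine): max(17, 11, 12, 5) = 17
E (Minnie): min(17, 12, 6, 17) = 6
Root (Maxine): max(9, 6) = 9

9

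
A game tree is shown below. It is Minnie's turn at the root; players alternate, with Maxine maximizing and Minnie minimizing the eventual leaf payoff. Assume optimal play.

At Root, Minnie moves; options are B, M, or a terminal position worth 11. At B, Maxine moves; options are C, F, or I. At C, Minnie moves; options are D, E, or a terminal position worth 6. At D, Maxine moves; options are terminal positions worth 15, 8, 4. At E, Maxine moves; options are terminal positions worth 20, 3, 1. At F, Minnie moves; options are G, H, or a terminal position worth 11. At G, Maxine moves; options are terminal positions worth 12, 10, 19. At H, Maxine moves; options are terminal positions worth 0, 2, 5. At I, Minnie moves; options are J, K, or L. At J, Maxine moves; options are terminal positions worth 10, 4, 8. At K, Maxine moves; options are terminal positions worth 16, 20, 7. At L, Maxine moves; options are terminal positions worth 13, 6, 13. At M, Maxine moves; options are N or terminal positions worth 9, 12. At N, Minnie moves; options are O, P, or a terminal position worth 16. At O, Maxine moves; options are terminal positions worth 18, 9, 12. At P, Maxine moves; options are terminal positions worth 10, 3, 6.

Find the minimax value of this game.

10

D (Maxine): max(15, 8, 4) = 15
E (Maxine): max(20, 3, 1) = 20
C (Minnie): min(15, 20, 6) = 6
G (Maxine): max(12, 10, 19) = 19
H (Maxine): max(0, 2, 5) = 5
F (Minnie): min(19, 5, 11) = 5
J (Maxine): max(10, 4, 8) = 10
K (Maxine): max(16, 20, 7) = 20
L (Maxine): max(13, 6, 13) = 13
I (Minnie): min(10, 20, 13) = 10
B (Maxine): max(6, 5, 10) = 10
O (Maxine): max(18, 9, 12) = 18
P (Maxine): max(10, 3, 6) = 10
N (Minnie): min(18, 10, 16) = 10
M (Maxine): max(10, 9, 12) = 12
Root (Minnie): min(10, 12, 11) = 10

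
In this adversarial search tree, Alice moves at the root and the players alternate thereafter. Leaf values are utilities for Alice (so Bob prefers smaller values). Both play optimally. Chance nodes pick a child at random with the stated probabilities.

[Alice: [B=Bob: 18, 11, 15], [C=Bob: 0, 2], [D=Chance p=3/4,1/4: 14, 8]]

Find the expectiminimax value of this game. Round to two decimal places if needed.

B (Bob): min(18, 11, 15) = 11
C (Bob): min(0, 2) = 0
D (Chance): 3/4·14 + 1/4·8 = 12.5
Root (Alice): max(11, 0, 12.5) = 12.5

12.5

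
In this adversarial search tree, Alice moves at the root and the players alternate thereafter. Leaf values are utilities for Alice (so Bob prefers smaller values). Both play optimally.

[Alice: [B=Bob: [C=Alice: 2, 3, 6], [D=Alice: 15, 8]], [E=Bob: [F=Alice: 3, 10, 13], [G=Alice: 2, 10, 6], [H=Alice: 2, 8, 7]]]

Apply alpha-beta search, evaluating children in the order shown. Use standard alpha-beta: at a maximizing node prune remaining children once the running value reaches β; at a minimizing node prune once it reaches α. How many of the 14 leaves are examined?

13

C [α=-∞,β=+∞]: v=6
D [α=-∞,β=6]: v=15 after child 1 ≥ β → β-cutoff, skip 1
B [α=-∞,β=+∞]: v=6
F [α=6,β=+∞]: v=13
G [α=6,β=13]: v=10
H [α=6,β=10]: v=8
E [α=6,β=+∞]: v=8
Root [α=-∞,β=+∞]: v=8
Leaves evaluated: 13 of 14.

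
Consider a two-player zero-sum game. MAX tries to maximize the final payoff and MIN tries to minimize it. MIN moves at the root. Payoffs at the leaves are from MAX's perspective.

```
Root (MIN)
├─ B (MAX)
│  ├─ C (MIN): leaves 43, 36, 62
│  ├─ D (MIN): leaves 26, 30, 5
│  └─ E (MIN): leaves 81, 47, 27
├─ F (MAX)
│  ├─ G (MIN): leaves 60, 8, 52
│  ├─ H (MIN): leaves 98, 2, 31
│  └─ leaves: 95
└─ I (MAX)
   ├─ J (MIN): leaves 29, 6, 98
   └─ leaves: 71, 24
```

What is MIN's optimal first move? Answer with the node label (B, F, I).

B

C (MIN): min(43, 36, 62) = 36
D (MIN): min(26, 30, 5) = 5
E (MIN): min(81, 47, 27) = 27
B (MAX): max(36, 5, 27) = 36
G (MIN): min(60, 8, 52) = 8
H (MIN): min(98, 2, 31) = 2
F (MAX): max(8, 2, 95) = 95
J (MIN): min(29, 6, 98) = 6
I (MAX): max(6, 71, 24) = 71
Root (MIN): min(36, 95, 71) = 36
MIN picks the child with the lowest value: B (value 36).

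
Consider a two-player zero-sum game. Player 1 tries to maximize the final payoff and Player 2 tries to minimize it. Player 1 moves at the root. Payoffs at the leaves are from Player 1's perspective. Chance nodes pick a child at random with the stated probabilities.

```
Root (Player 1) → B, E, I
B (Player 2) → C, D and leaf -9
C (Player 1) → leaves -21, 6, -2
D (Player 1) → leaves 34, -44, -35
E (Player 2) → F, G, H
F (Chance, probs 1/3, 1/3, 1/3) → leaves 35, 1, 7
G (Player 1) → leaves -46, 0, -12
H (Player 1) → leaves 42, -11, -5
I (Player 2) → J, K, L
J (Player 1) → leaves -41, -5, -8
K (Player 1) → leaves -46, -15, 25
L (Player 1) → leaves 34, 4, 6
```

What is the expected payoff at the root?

C (Player 1): max(-21, 6, -2) = 6
D (Player 1): max(34, -44, -35) = 34
B (Player 2): min(6, 34, -9) = -9
F (Chance): 1/3·35 + 1/3·1 + 1/3·7 = 14.33
G (Player 1): max(-46, 0, -12) = 0
H (Player 1): max(42, -11, -5) = 42
E (Player 2): min(14.33, 0, 42) = 0
J (Player 1): max(-41, -5, -8) = -5
K (Player 1): max(-46, -15, 25) = 25
L (Player 1): max(34, 4, 6) = 34
I (Player 2): min(-5, 25, 34) = -5
Root (Player 1): max(-9, 0, -5) = 0

0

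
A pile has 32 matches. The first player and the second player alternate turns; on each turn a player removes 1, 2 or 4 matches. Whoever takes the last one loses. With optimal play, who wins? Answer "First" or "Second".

First

Compute winning (W) and losing (L) positions by backward induction:
i:   0  1  2  3  4  5  6  7  8  9 10 11 12 13 14 15 16 17 18 19 20 21 22 23 24 25 26 27 28 29 30 31 32
     W  L  W  W  L  W  W  L  W  W  L  W  W  L  W  W  L  W  W  L  W  W  L  W  W  L  W  W  L  W  W  L  W
Position 32 is W, so the first player wins.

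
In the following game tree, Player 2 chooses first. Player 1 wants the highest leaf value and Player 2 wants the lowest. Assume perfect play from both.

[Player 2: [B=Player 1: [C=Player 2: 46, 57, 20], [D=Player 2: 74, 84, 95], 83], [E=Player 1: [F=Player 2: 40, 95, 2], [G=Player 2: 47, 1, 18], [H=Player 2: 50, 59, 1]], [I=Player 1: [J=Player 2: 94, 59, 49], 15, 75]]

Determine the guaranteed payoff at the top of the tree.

C (Player 2): min(46, 57, 20) = 20
D (Player 2): min(74, 84, 95) = 74
B (Player 1): max(20, 74, 83) = 83
F (Player 2): min(40, 95, 2) = 2
G (Player 2): min(47, 1, 18) = 1
H (Player 2): min(50, 59, 1) = 1
E (Player 1): max(2, 1, 1) = 2
J (Player 2): min(94, 59, 49) = 49
I (Player 1): max(49, 15, 75) = 75
Root (Player 2): min(83, 2, 75) = 2

2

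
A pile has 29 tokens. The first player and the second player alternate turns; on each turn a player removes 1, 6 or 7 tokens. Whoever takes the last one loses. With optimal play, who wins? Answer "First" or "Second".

Second

W/L table (W = player to move can force a win):
i:   0  1  2  3  4  5  6  7  8  9 10 11 12 13 14 15 16 17 18 19 20 21 22 23 24 25 26 27 28 29
     W  L  W  L  W  L  W  W  W  W  W  W  W  L  W  L  W  L  W  W  W  W  W  W  W  L  W  L  W  L
Position 29 is L, so the second player wins.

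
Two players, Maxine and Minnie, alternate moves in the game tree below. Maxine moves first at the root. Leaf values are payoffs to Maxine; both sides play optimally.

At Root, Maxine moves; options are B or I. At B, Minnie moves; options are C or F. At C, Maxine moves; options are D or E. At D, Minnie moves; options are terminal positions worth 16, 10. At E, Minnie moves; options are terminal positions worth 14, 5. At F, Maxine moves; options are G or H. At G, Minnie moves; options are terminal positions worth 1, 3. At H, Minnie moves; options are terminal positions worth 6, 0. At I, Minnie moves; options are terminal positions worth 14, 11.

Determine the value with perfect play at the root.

11

D (Minnie): min(16, 10) = 10
E (Minnie): min(14, 5) = 5
C (Maxine): max(10, 5) = 10
G (Minnie): min(1, 3) = 1
H (Minnie): min(6, 0) = 0
F (Maxine): max(1, 0) = 1
B (Minnie): min(10, 1) = 1
I (Minnie): min(14, 11) = 11
Root (Maxine): max(1, 11) = 11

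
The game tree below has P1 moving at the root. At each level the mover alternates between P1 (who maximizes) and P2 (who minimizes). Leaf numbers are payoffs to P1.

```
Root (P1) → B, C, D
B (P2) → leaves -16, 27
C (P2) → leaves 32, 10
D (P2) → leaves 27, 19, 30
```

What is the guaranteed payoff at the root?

B (P2): min(-16, 27) = -16
C (P2): min(32, 10) = 10
D (P2): min(27, 19, 30) = 19
Root (P1): max(-16, 10, 19) = 19

19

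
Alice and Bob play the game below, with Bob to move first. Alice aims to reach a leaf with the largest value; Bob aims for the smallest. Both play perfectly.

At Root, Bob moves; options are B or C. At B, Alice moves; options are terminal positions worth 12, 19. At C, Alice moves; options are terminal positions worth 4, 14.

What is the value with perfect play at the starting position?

B (Alice): max(12, 19) = 19
C (Alice): max(4, 14) = 14
Root (Bob): min(19, 14) = 14

14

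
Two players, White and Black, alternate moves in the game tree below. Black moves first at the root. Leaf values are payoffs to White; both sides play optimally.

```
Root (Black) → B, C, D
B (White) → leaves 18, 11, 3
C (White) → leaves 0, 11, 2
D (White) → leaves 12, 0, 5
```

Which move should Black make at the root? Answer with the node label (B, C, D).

B (White): max(18, 11, 3) = 18
C (White): max(0, 11, 2) = 11
D (White): max(12, 0, 5) = 12
Root (Black): min(18, 11, 12) = 11
Black picks the child with the lowest value: C (value 11).

C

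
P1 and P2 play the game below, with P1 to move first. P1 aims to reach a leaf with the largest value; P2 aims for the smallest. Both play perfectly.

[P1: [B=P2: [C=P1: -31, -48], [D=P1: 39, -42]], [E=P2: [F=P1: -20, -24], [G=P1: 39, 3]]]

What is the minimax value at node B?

-31

C: max(-31, -48) = -31
D: max(39, -42) = 39
B: min(-31, 39) = -31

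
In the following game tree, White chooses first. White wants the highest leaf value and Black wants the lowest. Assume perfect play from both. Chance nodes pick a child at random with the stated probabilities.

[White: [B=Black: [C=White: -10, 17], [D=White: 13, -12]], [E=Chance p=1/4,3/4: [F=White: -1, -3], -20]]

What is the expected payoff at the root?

C (White): max(-10, 17) = 17
D (White): max(13, -12) = 13
B (Black): min(17, 13) = 13
F (White): max(-1, -3) = -1
E (Chance): 1/4·-1 + 3/4·-20 = -15.25
Root (White): max(13, -15.25) = 13

13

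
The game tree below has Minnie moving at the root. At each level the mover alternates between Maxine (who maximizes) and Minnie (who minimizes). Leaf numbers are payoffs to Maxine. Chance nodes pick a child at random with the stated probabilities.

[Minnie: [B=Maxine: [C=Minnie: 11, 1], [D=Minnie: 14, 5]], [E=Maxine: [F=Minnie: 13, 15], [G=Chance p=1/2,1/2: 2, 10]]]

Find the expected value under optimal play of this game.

C (Minnie): min(11, 1) = 1
D (Minnie): min(14, 5) = 5
B (Maxine): max(1, 5) = 5
F (Minnie): min(13, 15) = 13
G (Chance): 1/2·2 + 1/2·10 = 6
E (Maxine): max(13, 6) = 13
Root (Minnie): min(5, 13) = 5

5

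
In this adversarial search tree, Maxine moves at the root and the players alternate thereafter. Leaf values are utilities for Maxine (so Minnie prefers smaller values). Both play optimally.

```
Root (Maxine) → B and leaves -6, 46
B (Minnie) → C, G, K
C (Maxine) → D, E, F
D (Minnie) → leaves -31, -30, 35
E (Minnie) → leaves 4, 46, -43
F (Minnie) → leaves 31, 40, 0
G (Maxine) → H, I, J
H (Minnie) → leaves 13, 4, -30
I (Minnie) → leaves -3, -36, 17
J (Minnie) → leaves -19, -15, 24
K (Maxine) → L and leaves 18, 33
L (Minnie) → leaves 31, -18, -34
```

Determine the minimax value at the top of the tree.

D (Minnie): min(-31, -30, 35) = -31
E (Minnie): min(4, 46, -43) = -43
F (Minnie): min(31, 40, 0) = 0
C (Maxine): max(-31, -43, 0) = 0
H (Minnie): min(13, 4, -30) = -30
I (Minnie): min(-3, -36, 17) = -36
J (Minnie): min(-19, -15, 24) = -19
G (Maxine): max(-30, -36, -19) = -19
L (Minnie): min(31, -18, -34) = -34
K (Maxine): max(-34, 18, 33) = 33
B (Minnie): min(0, -19, 33) = -19
Root (Maxine): max(-19, -6, 46) = 46

46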